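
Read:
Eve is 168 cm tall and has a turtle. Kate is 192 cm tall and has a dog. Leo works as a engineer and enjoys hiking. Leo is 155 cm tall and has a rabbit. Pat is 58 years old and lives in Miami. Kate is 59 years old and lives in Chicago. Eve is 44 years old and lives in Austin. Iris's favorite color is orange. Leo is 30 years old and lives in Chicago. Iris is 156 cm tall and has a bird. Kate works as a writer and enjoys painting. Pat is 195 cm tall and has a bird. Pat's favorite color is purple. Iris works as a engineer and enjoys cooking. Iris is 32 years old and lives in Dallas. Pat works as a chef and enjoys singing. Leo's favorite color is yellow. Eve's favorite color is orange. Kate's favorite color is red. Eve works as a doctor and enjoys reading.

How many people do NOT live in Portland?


Not in Portland: 5

5


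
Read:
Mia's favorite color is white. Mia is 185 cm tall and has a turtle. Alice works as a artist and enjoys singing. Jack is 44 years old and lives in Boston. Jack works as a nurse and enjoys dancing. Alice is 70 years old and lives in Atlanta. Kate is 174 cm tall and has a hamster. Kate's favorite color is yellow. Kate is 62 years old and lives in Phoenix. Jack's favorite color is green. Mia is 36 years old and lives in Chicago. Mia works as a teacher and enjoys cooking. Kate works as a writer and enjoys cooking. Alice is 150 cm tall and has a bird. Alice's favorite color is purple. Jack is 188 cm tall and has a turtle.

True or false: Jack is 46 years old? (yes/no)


Jack is actually 44. no

no


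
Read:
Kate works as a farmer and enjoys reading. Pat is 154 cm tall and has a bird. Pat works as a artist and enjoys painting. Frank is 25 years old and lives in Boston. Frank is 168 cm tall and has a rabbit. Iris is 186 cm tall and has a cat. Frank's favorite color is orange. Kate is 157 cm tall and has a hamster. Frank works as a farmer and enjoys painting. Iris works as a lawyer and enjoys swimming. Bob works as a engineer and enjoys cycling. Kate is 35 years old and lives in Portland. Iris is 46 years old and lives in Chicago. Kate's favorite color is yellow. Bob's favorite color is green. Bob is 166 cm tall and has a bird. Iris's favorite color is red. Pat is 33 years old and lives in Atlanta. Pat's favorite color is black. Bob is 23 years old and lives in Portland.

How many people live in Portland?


Count in Portland: 2

2


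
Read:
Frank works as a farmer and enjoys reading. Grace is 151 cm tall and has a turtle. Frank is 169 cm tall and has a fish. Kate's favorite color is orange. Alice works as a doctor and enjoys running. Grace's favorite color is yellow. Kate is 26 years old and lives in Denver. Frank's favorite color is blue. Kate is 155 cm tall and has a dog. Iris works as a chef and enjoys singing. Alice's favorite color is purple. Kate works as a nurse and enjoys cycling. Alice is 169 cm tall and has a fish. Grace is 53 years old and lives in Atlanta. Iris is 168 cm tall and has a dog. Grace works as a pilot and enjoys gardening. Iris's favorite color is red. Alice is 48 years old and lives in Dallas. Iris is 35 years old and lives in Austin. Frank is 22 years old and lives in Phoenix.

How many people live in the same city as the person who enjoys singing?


Person with hobby singing is Iris, city Austin. Count = 1

1


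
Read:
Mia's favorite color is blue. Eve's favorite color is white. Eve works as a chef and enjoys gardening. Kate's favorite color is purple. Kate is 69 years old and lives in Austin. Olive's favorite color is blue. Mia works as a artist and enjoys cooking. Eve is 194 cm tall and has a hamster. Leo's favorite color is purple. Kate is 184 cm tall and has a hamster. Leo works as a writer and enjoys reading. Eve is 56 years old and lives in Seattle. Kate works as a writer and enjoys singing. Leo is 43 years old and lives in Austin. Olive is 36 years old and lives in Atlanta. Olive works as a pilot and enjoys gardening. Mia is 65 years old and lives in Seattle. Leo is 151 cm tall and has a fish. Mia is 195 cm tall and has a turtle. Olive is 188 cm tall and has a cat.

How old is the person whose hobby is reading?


Person with hobby=reading is Leo, age 43

43


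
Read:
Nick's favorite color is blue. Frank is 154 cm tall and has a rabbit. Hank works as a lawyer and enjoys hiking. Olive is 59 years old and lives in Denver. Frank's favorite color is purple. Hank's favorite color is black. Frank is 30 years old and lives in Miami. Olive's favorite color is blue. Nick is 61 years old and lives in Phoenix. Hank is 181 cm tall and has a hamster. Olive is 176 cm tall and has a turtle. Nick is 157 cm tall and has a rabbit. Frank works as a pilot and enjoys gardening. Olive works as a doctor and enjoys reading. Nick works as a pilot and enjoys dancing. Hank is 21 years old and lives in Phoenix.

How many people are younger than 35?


Filter: 2

2


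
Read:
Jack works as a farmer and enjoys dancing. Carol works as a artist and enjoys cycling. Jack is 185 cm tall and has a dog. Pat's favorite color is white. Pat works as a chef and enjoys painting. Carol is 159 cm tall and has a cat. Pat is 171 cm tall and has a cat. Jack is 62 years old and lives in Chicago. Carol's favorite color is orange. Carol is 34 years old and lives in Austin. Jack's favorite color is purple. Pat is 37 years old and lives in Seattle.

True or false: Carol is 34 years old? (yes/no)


Carol is actually 34. yes

yes


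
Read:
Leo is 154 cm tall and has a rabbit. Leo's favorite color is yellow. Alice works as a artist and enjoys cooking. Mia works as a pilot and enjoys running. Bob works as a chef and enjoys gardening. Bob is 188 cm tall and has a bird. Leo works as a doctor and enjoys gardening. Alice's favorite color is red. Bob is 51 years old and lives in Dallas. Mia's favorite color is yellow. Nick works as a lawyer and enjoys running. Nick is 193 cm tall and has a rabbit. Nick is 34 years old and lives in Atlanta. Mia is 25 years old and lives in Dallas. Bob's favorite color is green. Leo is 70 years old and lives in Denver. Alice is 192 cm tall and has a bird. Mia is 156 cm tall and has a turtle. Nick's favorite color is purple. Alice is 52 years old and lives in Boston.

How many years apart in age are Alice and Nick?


52 vs 34, diff = 18

18


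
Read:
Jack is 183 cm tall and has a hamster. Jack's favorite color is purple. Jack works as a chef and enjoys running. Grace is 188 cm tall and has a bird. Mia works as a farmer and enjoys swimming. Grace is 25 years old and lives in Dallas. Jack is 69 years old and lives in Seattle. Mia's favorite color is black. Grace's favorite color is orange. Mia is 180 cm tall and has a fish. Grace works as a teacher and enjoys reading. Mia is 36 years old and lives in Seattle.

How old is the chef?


The chef is Jack, age 69

69


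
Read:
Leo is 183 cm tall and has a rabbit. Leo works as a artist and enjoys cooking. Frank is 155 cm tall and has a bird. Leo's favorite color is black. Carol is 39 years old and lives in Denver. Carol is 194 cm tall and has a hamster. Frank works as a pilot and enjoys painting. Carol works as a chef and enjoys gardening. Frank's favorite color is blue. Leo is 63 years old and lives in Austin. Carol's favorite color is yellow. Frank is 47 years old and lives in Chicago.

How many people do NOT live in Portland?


Not in Portland: 3

3


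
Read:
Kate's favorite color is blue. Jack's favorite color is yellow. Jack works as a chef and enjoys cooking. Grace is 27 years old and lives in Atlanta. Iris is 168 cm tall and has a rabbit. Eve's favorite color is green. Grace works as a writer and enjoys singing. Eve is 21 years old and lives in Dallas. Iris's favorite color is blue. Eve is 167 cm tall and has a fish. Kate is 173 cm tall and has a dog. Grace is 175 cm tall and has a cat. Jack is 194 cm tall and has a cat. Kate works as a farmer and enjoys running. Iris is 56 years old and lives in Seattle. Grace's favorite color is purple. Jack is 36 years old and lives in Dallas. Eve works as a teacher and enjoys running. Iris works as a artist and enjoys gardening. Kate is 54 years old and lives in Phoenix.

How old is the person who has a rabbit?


Person with rabbit is Iris, age 56

56


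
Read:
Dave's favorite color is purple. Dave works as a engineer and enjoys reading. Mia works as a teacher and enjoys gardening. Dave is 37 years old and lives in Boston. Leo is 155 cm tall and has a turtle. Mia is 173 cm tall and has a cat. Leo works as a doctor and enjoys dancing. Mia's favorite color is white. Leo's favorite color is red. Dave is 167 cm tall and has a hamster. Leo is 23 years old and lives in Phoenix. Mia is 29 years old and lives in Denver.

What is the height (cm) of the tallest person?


Tallest: Mia at 173 cm

173


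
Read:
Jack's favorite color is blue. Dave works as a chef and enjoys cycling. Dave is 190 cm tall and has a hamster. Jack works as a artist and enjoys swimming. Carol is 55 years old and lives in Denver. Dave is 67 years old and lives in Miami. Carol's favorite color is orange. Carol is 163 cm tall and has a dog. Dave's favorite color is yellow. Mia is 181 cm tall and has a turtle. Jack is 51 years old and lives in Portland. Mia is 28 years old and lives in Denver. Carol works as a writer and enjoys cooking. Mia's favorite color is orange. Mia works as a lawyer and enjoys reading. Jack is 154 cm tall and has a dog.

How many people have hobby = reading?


Count: 1

1


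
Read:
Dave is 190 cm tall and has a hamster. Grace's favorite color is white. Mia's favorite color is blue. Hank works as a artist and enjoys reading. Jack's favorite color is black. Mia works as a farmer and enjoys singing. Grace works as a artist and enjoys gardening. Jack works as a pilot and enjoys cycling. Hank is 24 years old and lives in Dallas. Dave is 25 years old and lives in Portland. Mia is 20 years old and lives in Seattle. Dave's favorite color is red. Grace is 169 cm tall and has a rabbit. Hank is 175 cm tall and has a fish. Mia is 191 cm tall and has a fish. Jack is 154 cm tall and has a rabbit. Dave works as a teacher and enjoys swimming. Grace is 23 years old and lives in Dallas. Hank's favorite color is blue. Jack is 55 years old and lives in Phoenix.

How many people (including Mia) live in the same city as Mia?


Mia lives in Seattle. Count = 1

1


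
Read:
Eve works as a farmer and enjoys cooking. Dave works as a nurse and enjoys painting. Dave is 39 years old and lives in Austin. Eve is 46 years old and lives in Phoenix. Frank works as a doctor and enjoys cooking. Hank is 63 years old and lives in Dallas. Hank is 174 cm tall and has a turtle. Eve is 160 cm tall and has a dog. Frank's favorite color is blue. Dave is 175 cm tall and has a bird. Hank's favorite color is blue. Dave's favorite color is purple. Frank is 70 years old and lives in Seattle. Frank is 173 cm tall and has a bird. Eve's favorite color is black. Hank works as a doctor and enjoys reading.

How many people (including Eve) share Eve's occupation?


Eve is a farmer. Count = 1

1


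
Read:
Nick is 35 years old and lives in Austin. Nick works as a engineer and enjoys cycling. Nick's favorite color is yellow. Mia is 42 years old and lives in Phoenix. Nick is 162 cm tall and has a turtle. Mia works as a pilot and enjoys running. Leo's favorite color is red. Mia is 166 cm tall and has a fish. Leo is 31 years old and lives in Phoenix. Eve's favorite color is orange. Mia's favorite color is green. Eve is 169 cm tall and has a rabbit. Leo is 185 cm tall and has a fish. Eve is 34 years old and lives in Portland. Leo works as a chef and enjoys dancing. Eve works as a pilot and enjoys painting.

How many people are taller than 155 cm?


Taller than 155: 4

4


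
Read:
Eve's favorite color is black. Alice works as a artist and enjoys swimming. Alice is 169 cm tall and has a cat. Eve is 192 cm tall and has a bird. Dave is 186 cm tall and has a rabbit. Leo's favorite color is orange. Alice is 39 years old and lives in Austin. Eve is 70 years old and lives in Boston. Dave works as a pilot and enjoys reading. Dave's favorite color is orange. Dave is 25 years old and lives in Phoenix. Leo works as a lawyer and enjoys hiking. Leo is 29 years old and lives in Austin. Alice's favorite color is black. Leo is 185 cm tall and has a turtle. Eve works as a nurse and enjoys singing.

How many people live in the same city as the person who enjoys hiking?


Person with hobby hiking is Leo, city Austin. Count = 2

2


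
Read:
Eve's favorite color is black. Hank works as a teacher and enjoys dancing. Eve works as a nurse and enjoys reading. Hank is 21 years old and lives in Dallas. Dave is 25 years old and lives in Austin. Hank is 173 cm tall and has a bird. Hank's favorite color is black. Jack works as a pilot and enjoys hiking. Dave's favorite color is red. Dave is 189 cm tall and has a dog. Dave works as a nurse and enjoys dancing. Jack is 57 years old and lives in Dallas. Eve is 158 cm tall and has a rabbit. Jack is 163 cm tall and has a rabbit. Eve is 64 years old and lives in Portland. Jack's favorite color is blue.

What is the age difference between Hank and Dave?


|21 - 25| = 4

4


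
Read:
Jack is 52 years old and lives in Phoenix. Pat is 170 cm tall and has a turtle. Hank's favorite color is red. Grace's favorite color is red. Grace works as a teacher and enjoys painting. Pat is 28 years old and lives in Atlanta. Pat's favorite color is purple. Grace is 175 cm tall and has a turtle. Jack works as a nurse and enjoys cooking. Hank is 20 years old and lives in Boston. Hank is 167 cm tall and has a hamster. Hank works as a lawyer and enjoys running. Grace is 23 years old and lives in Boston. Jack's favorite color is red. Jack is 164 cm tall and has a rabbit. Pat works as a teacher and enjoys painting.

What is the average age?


Sum=123, n=4, avg=30.75

30.75


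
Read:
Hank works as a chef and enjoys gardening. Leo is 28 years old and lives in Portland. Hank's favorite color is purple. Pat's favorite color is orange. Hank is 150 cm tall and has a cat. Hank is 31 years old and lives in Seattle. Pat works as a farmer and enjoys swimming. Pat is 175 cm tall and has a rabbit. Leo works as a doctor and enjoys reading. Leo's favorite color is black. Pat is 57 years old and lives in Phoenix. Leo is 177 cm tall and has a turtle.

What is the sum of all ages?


57+28+31 = 116

116


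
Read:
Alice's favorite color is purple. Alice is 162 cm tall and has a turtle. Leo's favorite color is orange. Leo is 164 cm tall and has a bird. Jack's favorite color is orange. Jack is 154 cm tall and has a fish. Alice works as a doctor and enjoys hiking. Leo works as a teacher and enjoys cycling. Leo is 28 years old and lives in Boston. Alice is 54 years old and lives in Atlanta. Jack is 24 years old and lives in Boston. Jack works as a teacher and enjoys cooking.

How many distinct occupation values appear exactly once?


Unique occupation values: 1

1


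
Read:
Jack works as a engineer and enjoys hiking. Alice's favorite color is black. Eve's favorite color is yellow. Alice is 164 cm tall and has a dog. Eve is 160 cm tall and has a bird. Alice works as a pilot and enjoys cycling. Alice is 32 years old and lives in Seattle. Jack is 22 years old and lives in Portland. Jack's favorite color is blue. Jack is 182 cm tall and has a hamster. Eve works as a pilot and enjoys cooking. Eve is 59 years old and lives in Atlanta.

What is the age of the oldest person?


Oldest: Eve at 59

59


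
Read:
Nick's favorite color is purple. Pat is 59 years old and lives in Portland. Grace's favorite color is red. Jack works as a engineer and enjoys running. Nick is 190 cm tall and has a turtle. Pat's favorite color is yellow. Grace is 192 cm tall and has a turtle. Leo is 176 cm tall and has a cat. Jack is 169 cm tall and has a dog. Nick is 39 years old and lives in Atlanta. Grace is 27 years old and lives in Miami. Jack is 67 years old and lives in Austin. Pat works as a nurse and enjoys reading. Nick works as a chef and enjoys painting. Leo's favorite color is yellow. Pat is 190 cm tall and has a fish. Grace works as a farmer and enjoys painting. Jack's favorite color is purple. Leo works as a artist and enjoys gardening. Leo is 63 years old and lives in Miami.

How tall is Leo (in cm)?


Leo is 176 cm tall

176


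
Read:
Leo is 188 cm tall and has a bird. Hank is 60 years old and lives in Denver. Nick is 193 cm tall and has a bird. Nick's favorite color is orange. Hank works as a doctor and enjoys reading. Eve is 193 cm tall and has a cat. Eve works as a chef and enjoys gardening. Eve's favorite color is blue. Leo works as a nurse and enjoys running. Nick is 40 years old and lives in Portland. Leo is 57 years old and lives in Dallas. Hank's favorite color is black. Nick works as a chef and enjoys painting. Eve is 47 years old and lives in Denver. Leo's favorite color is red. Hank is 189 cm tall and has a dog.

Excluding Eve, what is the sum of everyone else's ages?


Sum (excluding Eve): 157

157


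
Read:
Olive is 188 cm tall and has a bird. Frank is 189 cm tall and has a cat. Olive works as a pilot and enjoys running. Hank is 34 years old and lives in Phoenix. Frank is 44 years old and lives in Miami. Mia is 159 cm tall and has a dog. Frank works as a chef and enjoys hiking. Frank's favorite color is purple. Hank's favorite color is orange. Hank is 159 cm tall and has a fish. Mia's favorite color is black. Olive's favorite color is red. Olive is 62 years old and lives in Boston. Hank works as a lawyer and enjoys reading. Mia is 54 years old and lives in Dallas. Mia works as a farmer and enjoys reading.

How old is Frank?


Frank is 44 years old

44


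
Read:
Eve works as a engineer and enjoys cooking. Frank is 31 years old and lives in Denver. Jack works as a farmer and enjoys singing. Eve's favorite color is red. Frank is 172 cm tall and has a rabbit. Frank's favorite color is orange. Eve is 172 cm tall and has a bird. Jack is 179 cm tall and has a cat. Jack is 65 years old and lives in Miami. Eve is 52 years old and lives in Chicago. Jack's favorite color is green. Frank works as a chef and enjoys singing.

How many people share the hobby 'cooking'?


Count: 1

1


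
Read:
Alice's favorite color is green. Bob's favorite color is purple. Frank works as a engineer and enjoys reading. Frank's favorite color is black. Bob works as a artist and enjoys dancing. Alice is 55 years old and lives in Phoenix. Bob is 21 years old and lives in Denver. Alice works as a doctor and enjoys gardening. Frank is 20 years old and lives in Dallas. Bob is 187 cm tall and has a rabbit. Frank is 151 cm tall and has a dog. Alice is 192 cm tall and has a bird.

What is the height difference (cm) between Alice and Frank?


|192 - 151| = 41

41


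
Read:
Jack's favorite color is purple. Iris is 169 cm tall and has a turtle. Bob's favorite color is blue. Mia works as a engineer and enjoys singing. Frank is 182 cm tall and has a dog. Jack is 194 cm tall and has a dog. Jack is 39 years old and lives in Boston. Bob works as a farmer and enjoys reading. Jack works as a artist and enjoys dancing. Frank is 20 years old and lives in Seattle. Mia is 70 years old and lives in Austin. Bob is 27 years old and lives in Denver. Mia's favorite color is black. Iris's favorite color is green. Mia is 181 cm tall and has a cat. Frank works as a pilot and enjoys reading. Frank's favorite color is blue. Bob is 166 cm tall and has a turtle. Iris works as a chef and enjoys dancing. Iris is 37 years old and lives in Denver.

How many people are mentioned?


People: Mia, Jack, Bob, Frank, Iris. Count = 5

5


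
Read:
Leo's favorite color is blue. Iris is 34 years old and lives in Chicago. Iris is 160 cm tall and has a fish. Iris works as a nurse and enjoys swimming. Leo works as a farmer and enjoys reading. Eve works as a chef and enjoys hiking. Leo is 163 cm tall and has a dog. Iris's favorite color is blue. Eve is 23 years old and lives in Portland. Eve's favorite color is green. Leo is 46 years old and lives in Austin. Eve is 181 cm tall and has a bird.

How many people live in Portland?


Count in Portland: 1

1


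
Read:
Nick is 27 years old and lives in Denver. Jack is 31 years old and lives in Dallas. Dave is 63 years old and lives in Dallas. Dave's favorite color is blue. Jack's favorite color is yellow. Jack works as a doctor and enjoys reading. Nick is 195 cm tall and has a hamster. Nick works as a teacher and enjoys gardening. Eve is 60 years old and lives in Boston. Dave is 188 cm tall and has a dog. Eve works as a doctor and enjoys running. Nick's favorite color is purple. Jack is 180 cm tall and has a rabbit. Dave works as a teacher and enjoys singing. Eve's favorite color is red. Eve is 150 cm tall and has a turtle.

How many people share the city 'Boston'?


Count: 1

1


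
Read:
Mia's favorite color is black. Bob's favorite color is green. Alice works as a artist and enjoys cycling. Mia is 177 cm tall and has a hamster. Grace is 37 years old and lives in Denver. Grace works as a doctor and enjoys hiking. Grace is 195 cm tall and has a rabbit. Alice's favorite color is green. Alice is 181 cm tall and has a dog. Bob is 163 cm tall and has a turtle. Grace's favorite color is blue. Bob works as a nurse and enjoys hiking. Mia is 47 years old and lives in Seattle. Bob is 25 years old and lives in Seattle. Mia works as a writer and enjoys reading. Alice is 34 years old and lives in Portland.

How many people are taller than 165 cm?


Taller than 165: 3

3


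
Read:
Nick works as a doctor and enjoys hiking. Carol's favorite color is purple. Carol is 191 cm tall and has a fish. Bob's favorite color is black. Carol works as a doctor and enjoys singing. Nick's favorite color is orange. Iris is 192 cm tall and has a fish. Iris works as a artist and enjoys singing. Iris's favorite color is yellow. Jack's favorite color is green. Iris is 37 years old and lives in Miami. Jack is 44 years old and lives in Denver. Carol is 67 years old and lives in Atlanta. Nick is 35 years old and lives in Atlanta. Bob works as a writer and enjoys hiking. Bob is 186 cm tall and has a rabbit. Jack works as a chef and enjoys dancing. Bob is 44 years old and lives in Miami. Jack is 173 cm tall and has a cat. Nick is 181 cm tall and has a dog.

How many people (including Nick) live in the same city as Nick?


Nick lives in Atlanta. Count = 2

2


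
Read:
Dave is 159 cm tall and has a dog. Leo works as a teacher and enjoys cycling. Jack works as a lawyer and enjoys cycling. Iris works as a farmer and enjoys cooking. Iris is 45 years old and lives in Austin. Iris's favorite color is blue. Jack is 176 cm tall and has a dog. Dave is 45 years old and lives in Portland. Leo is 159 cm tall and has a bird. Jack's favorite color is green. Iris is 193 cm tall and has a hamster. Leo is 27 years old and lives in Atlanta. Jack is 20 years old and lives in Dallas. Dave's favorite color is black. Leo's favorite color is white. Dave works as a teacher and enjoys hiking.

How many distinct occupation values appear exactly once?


Unique occupation values: 2

2


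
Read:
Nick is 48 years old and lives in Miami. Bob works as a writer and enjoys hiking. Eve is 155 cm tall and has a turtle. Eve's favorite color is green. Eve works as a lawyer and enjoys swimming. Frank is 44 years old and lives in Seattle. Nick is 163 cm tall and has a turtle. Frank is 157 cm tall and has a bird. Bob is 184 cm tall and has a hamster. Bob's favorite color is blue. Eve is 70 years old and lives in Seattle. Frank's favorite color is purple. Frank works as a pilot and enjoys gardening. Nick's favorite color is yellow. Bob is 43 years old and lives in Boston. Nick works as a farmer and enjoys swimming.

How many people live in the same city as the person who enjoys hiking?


Person with hobby hiking is Bob, city Boston. Count = 1

1


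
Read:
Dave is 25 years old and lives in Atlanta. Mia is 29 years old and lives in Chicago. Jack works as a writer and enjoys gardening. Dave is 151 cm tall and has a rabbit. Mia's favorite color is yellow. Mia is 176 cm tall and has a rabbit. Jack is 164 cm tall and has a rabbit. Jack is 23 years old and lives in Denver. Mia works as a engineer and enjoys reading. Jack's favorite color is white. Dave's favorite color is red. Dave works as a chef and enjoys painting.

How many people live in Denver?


Count in Denver: 1

1


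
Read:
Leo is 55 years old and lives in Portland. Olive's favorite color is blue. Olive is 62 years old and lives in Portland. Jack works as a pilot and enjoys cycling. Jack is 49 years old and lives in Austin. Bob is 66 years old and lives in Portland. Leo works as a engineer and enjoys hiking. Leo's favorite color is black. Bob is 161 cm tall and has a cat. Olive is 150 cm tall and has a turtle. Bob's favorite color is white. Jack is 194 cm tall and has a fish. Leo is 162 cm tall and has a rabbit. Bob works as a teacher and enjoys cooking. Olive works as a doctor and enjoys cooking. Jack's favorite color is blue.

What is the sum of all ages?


66+62+49+55 = 232

232


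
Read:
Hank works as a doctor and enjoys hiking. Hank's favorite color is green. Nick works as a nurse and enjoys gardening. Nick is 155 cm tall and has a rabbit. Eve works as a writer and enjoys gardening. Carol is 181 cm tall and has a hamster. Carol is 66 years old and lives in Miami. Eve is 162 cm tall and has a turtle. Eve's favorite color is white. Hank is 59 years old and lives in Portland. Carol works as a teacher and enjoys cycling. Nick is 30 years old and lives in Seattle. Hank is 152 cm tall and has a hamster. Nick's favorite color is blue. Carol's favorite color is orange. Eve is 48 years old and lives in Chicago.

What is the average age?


Sum=203, n=4, avg=50.75

50.75


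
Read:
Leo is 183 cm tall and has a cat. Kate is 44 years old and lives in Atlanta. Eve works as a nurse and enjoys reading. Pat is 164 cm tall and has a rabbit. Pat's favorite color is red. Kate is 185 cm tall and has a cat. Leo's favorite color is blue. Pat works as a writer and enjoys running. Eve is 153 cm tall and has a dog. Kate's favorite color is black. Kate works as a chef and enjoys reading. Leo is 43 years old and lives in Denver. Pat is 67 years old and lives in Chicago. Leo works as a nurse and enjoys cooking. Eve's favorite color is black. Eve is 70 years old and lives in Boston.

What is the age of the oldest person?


Oldest: Eve at 70

70


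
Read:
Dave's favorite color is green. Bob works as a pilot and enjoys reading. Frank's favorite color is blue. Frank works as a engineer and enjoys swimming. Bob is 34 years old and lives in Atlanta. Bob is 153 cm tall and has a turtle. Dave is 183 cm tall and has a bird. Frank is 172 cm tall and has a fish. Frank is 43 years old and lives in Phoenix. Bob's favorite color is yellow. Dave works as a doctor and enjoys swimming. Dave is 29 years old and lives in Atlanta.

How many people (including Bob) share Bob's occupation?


Bob is a pilot. Count = 1

1


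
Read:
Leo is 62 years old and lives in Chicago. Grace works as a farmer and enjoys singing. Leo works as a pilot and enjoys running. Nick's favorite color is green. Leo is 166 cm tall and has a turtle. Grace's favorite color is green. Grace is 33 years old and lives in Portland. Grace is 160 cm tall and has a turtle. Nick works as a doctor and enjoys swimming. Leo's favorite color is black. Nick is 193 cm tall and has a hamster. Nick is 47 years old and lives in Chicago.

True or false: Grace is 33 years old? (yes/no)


Grace is actually 33. yes

yes


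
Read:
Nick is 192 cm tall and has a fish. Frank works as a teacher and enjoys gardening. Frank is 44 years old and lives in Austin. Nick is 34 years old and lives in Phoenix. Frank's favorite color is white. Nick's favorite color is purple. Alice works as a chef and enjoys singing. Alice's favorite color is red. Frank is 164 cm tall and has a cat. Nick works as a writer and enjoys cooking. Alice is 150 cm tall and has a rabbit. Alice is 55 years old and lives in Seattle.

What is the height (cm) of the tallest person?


Tallest: Nick at 192 cm

192


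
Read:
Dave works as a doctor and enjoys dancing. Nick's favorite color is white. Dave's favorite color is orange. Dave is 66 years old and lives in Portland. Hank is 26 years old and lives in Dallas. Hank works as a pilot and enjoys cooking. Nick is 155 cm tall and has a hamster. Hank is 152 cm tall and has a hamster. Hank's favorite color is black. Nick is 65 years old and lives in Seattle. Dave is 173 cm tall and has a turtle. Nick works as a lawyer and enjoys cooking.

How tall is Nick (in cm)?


Nick is 155 cm tall

155


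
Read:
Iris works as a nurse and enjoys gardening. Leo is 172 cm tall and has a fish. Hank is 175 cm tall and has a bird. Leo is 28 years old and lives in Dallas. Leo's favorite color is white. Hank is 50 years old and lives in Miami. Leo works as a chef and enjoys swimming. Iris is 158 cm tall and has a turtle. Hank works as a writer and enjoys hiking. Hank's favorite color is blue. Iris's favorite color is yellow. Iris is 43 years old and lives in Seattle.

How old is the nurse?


The nurse is Iris, age 43

43


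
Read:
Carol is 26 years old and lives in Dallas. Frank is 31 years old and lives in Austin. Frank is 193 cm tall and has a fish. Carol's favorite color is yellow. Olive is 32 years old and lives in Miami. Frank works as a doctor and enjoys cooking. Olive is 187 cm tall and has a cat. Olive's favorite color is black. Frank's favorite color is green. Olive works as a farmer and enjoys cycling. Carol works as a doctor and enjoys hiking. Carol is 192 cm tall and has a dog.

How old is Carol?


Carol is 26 years old

26


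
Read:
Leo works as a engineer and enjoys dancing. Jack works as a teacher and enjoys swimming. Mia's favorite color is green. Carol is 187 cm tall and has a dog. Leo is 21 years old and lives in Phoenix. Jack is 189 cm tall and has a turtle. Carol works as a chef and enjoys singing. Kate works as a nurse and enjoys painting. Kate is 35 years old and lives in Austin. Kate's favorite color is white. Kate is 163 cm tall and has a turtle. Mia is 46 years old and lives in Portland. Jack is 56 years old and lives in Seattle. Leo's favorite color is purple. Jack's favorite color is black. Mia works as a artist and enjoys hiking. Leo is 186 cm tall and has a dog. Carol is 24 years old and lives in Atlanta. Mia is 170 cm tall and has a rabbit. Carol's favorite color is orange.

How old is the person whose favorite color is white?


Person with favorite color=white is Kate, age 35

35


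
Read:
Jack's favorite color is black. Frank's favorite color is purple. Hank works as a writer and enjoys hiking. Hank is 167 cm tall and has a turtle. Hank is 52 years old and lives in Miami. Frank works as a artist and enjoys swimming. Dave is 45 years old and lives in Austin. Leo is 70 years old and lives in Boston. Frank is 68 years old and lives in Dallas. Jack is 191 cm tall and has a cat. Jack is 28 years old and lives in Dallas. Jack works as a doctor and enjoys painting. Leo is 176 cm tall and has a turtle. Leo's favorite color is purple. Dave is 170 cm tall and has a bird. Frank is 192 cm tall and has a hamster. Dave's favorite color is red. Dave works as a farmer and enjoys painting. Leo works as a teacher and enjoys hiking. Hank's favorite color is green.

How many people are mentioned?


People: Frank, Dave, Hank, Jack, Leo. Count = 5

5


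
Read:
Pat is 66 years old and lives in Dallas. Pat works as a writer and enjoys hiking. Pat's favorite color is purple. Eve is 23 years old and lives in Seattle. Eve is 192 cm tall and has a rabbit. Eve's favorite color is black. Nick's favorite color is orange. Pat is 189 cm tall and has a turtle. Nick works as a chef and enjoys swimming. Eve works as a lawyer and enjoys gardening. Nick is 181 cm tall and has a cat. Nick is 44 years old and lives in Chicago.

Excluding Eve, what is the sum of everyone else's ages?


Sum (excluding Eve): 110

110


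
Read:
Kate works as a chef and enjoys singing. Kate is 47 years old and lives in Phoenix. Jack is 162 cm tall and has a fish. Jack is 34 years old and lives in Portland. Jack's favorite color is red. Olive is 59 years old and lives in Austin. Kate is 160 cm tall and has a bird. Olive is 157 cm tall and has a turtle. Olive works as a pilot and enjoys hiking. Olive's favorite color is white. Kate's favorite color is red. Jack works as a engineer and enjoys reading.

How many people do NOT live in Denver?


Not in Denver: 3

3


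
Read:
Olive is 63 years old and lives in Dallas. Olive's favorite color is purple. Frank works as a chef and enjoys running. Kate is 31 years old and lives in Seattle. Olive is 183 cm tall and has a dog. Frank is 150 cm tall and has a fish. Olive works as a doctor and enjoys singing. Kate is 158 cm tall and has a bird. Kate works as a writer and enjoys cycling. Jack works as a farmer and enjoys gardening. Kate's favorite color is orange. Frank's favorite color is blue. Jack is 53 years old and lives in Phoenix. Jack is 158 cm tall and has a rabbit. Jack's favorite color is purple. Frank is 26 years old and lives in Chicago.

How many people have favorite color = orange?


Count: 1

1


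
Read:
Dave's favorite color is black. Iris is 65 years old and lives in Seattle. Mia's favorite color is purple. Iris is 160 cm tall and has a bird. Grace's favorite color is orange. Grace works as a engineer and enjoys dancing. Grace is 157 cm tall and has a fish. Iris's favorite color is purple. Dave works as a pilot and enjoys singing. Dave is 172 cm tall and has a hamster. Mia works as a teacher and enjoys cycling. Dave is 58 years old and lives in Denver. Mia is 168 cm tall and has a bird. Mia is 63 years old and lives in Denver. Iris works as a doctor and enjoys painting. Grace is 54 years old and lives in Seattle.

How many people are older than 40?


Filter: 4

4


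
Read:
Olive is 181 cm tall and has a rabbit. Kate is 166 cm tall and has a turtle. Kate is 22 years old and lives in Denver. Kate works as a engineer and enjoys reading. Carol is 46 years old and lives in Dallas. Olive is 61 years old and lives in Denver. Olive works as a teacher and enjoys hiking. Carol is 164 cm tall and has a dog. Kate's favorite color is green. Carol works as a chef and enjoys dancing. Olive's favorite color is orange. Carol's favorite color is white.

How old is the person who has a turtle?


Person with turtle is Kate, age 22

22


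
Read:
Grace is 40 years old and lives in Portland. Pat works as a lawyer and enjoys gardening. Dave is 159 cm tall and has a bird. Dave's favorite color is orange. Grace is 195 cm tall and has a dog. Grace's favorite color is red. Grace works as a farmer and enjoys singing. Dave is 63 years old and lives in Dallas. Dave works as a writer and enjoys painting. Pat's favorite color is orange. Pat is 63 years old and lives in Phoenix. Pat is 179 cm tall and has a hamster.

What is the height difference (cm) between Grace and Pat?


|195 - 179| = 16

16


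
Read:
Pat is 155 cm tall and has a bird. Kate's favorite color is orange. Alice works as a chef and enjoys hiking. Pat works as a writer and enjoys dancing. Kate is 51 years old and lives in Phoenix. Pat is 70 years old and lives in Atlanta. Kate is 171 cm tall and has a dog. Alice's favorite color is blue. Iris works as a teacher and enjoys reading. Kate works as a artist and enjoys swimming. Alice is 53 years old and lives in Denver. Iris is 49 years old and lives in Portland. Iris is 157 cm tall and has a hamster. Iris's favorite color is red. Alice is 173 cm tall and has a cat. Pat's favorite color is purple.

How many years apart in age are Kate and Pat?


51 vs 70, diff = 19

19


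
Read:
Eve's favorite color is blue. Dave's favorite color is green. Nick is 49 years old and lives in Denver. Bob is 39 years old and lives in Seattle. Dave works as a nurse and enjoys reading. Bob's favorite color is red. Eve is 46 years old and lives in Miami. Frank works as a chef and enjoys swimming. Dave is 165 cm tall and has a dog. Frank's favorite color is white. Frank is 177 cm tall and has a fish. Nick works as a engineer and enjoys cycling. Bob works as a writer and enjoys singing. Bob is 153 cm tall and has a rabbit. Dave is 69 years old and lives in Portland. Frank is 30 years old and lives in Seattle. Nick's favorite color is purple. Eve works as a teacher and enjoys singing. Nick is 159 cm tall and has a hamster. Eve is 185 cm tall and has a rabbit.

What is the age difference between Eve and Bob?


|46 - 39| = 7

7


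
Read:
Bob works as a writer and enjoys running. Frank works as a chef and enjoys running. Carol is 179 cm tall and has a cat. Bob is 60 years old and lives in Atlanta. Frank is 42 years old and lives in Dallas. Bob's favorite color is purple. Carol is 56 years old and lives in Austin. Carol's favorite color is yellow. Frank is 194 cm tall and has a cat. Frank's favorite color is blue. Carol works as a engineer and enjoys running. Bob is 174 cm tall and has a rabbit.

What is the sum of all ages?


60+56+42 = 158

158


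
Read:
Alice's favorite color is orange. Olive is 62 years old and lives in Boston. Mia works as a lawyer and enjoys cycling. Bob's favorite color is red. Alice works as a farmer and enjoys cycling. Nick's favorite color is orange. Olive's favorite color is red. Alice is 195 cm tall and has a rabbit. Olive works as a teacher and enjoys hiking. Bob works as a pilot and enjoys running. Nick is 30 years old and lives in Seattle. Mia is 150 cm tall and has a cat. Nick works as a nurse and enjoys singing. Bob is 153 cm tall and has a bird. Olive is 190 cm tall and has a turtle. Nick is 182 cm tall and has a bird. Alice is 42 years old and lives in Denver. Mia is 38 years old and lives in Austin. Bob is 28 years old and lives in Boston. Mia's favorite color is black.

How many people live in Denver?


Count in Denver: 1

1


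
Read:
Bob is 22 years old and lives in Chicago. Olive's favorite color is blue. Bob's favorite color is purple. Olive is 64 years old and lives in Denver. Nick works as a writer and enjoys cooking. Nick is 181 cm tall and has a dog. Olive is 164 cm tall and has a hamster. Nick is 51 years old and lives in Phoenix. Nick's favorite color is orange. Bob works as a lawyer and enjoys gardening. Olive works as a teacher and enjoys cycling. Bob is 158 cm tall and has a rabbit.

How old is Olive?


Olive is 64 years old

64


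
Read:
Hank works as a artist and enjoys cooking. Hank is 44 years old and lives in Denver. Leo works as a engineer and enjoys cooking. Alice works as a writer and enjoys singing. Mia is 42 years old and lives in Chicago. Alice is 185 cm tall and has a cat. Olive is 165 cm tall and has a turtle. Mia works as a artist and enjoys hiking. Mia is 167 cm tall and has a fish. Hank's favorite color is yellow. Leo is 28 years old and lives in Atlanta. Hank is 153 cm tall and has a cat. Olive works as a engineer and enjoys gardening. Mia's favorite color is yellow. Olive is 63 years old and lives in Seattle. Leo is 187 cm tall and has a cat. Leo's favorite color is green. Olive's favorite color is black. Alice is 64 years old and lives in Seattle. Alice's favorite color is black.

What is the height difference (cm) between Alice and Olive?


|185 - 165| = 20

20


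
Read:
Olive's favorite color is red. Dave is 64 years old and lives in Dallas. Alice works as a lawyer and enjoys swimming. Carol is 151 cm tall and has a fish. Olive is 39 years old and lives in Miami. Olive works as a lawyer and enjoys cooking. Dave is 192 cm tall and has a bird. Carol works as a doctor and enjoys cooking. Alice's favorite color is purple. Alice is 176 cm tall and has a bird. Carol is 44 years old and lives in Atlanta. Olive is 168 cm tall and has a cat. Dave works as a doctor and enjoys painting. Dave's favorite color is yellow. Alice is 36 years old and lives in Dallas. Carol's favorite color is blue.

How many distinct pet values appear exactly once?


Unique pet values: 2

2


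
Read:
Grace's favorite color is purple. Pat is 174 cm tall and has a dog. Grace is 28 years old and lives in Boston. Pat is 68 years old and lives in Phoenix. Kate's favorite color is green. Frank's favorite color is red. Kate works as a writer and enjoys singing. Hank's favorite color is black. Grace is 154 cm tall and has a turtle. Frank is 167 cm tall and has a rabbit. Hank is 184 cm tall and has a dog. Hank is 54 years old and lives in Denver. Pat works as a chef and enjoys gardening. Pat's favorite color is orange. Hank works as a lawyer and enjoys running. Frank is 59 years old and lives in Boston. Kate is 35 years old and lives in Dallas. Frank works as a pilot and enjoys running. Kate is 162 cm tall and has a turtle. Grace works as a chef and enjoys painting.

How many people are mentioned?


People: Grace, Pat, Frank, Hank, Kate. Count = 5

5
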